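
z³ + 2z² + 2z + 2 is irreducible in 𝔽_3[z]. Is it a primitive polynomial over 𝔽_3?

No

Write f(z) = z³ + 2z² + 2z + 2.
|GF(3^3)^×| = 3^3 − 1 = 26. Prime factorization: 26 = 2·13.
f is primitive ⇔ z has order 26 in GF(3)[z]/(f), i.e. z^(26/q) ≠ 1 for each prime q | 26.
z^(13) mod f = 1
z^(2) mod f = z².
Since z^(13) = 1, the order of z divides 13 < 26; not primitive.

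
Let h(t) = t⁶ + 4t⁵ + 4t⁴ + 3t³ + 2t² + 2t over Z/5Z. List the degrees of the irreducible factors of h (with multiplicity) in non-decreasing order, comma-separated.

Roots in Z/5Z: h(0) = 0 → root; h(1) = 1; h(2) = 2; h(3) = 0 → root; h(4) = 3.
Linear factors from roots: (t), (t + 2).
Complete factorization: h(t) = (t)·(t + 2)^3·(t² + 3t + 4).
Factor degrees with multiplicity: 1 + 1 + 1 + 1 + 2 = 6.

1, 1, 1, 1, 2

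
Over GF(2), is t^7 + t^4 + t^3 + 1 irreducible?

Write g(t) = t^7 + t^4 + t^3 + 1.
Check for roots in GF(2): g(0) = 1; g(1) = 0 → root.
g(1) = 0, so (t − 1) divides g(t); g is reducible.

No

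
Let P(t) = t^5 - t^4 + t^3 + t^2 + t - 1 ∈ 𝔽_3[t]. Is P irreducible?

Yes

Check for roots in 𝔽_3: P(0) = 2; P(1) = 2; P(2) = 2.
No roots, so no linear factors.
Monic irreducibles of degree 2 over GF(3): t^2 + 1, t^2 + t - 1, t^2 - t - 1.
None of them divide P (all give nonzero remainder).
No irreducible factor of degree ≤ 2 exists, so P is irreducible over GF(3).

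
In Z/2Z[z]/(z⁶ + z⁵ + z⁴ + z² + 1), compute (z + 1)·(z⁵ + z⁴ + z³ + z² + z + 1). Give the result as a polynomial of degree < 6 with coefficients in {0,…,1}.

Multiply in Z/2Z[z]: (z + 1)·(z⁵ + z⁴ + z³ + z² + z + 1) = z⁶ + 1.
Reduce using z⁶ ≡ z⁵ + z⁴ + z² + 1 (mod z⁶ + z⁵ + z⁴ + z² + 1).
Reduced: z⁵ + z⁴ + z².

z^5 + z^4 + z^2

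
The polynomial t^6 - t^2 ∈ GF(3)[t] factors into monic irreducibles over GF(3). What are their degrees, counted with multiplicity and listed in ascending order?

1, 1, 1, 1, 2

Write g(t) = t^6 - t^2.
Roots in GF(3): g(0) = 0 → root; g(1) = 0 → root; g(2) = 0 → root.
Linear factors from roots: (t), (t - 1), (t + 1).
Complete factorization: g(t) = (t + 1)·(t - 1)·(t)^2·(t^2 + 1).
Factor degrees with multiplicity: 1 + 1 + 1 + 1 + 2 = 6.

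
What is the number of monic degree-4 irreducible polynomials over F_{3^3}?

132678

Gauss's count: N_{27}(4) = (1/4) Σ_{d|4} μ(4/d)·27^d.
Divisors of 4: 1, 2, 4; μ(4/d) for each: 0, -1, 1.
Σ = − 27^2 + 27^4 = 530712.
N = 530712/4 = 132678.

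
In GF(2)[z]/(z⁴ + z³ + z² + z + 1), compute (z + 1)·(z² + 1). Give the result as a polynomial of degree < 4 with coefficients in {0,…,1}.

z^3 + z^2 + z + 1

Multiply in GF(2)[z]: (z + 1)·(z² + 1) = z³ + z² + z + 1.
Reduced: z³ + z² + z + 1.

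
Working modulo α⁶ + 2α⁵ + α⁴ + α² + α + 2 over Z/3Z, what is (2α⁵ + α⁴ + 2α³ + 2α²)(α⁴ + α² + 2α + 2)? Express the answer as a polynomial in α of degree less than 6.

α^5 + 2α^3 + 2α^2 + 2α

Multiply in Z/3Z[α]: (2α⁵ + α⁴ + 2α³ + 2α²)·(α⁴ + α² + 2α + 2) = 2α⁹ + α⁸ + α⁷ + α⁶ + 2α⁵ + 2α⁴ + 2α³ + α².
Reduce using α⁶ ≡ α⁵ + 2α⁴ + 2α² + 2α + 1 (mod α⁶ + 2α⁵ + α⁴ + α² + α + 2).
Reduced: α⁵ + 2α³ + 2α² + 2α.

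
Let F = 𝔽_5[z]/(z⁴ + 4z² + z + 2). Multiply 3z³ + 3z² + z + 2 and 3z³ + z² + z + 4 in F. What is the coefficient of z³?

0

Multiply in 𝔽_5[z]: (3z³ + 3z² + z + 2)·(3z³ + z² + z + 4) = 4z⁶ + 2z⁵ + 4z⁴ + 2z³ + z + 3.
Reduce using z⁴ ≡ z² + 4z + 3 (mod z⁴ + 4z² + z + 2).
Reduced: 3z² + 4z + 2.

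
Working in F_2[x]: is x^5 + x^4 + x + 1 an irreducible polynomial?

No

Write h(x) = x^5 + x^4 + x + 1.
Check for roots in F_2: h(0) = 1; h(1) = 0 → root.
h(1) = 0, so (x − 1) divides h(x); h is reducible.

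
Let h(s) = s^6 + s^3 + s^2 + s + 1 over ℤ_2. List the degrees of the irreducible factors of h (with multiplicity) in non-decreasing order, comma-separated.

2, 4

Roots in ℤ_2: h(0) = 1; h(1) = 1.
Complete factorization: h(s) = (s^2 + s + 1)·(s^4 + s^3 + 1).
Factor degrees with multiplicity: 2 + 4 = 6.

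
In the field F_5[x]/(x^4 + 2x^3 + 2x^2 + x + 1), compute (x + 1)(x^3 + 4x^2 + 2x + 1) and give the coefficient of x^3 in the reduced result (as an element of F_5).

3

Multiply in F_5[x]: (x + 1)·(x^3 + 4x^2 + 2x + 1) = x^4 + x^2 + 3x + 1.
Reduce using x^4 ≡ 3x^3 + 3x^2 + 4x + 4 (mod x^4 + 2x^3 + 2x^2 + x + 1).
Reduced: 3x^3 + 4x^2 + 2x.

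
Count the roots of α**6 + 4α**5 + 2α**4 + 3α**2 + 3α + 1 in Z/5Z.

Write f(α) = α**6 + 4α**5 + 2α**4 + 3α**2 + 3α + 1.
Evaluate at each of the 5 elements of Z/5Z:
f(0) = 1; f(1) = 4; f(2) = 3; f(3) = 0 → root; f(4) = 0 → root.
Roots: {3, 4}.

2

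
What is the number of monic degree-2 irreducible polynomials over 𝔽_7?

21

x^(7^2) − x is the product of all monic irreducibles of degree dividing 2; Möbius inversion gives N = (1/2) Σ μ(2/d)·7^d.
Divisors of 2: 1, 2; μ(2/d) for each: -1, 1.
Σ = − 7^1 + 7^2 = 42.
N = 42/2 = 21.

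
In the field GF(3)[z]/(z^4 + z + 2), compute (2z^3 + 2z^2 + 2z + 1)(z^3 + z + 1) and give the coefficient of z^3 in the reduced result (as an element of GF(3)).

0

Multiply in GF(3)[z]: (2z^3 + 2z^2 + 2z + 1)·(z^3 + z + 1) = 2z^6 + 2z^5 + z^4 + 2z^3 + z^2 + 1.
Reduce using z^4 ≡ 2z + 1 (mod z^4 + z + 2).
Reduced: z^2 + z + 2.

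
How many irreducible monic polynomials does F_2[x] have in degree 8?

By the necklace-counting formula, N_2(8) = (1/8) Σ_{d|8} μ(8/d)·2^d.
Divisors of 8: 1, 2, 4, 8; μ(8/d) for each: 0, 0, -1, 1.
Σ = − 2^4 + 2^8 = 240.
N = 240/8 = 30.

30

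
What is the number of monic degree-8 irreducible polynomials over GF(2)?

x^(2^8) − x is the product of all monic irreducibles of degree dividing 8; Möbius inversion gives N = (1/8) Σ μ(8/d)·2^d.
Divisors of 8: 1, 2, 4, 8; μ(8/d) for each: 0, 0, -1, 1.
Σ = − 2^4 + 2^8 = 240.
N = 240/8 = 30.

30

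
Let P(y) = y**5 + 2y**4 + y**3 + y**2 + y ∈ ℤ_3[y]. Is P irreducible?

No

Check for roots in ℤ_3: P(0) = 0 → root; P(1) = 0 → root; P(2) = 0 → root.
P(0) = 0, so (y) divides P(y); P is reducible.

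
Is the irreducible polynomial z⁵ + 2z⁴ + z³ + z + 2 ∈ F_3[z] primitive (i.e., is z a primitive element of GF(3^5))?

No

Write f(z) = z⁵ + 2z⁴ + z³ + z + 2.
|GF(3^5)^×| = 3^5 − 1 = 242. Prime factorization: 242 = 2·11^2.
f is primitive ⇔ z has order 242 in GF(3)[z]/(f), i.e. z^(242/q) ≠ 1 for each prime q | 242.
z^(121) mod f = 1
z^(22) mod f = z⁴ + z³ + z² + 1.
Since z^(121) = 1, the order of z divides 121 < 242; not primitive.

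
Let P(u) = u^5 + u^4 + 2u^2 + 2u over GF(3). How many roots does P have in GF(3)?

Evaluate at each of the 3 elements of GF(3):
P(0) = 0 → root; P(1) = 0 → root; P(2) = 0 → root.
Roots: {0, 1, 2}.

3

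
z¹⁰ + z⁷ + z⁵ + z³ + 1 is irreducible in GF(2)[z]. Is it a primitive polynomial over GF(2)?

Write f(z) = z¹⁰ + z⁷ + z⁵ + z³ + 1.
|GF(2^10)^×| = 2^10 − 1 = 1023. Prime factorization: 1023 = 3·11·31.
f is primitive ⇔ z has order 1023 in GF(2)[z]/(f), i.e. z^(1023/q) ≠ 1 for each prime q | 1023.
z^(341) mod f = z⁸ + z⁶ + z⁴ + z.
z^(93) mod f = z⁹ + z⁷ + z⁶ + z⁴ + z + 1.
z^(33) mod f = 1
Since z^(33) = 1, the order of z divides 33 < 1023; not primitive.

No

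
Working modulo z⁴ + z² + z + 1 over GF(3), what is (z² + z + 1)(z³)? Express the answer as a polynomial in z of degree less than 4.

z^2 + z + 2

Multiply in GF(3)[z]: (z² + z + 1)·(z³) = z⁵ + z⁴ + z³.
Reduce using z⁴ ≡ 2z² + 2z + 2 (mod z⁴ + z² + z + 1).
Reduced: z² + z + 2.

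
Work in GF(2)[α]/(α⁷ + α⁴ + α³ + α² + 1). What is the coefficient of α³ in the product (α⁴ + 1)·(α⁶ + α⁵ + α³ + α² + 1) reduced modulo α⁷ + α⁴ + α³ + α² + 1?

Multiply in GF(2)[α]: (α⁴ + 1)·(α⁶ + α⁵ + α³ + α² + 1) = α¹⁰ + α⁹ + α⁷ + α⁵ + α⁴ + α³ + α² + 1.
Reduce using α⁷ ≡ α⁴ + α³ + α² + 1 (mod α⁷ + α⁴ + α³ + α² + 1).
Reduced: α⁵ + 1.

0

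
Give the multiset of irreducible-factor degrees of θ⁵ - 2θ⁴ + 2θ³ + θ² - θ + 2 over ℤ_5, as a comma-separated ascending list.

1, 2, 2

Write f(θ) = θ⁵ - 2θ⁴ + 2θ³ + θ² - θ + 2.
Roots in ℤ_5: f(0) = 2; f(1) = 3; f(2) = 0 → root; f(3) = 3; f(4) = 4.
Linear factors from roots: (θ - 2).
Complete factorization: f(θ) = (θ - 2)·(θ² + 2θ - 2)·(θ² - 2θ - 2).
Factor degrees with multiplicity: 1 + 2 + 2 = 5.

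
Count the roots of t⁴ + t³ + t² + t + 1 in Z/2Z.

0

Write h(t) = t⁴ + t³ + t² + t + 1.
Evaluate at each of the 2 elements of Z/2Z:
h(0) = 1; h(1) = 1.
No element is a root.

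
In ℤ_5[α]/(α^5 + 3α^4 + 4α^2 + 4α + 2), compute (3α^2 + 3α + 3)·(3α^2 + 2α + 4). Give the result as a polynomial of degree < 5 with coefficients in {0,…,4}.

4α^4 + 2α^2 + 3α + 2

Multiply in ℤ_5[α]: (3α^2 + 3α + 3)·(3α^2 + 2α + 4) = 4α^4 + 2α^2 + 3α + 2.
Reduced: 4α^4 + 2α^2 + 3α + 2.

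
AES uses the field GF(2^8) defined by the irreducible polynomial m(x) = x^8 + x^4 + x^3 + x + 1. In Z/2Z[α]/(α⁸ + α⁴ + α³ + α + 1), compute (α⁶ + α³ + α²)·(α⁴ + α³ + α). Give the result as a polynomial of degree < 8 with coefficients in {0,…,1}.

α^6 + α^5 + α

Multiply in Z/2Z[α]: (α⁶ + α³ + α²)·(α⁴ + α³ + α) = α¹⁰ + α⁹ + α⁵ + α⁴ + α³.
Reduce using α⁸ ≡ α⁴ + α³ + α + 1 (mod α⁸ + α⁴ + α³ + α + 1).
Reduced: α⁶ + α⁵ + α.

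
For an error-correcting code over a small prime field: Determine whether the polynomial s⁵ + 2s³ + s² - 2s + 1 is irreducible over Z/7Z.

No

Write P(s) = s⁵ + 2s³ + s² - 2s + 1.
Check for roots in Z/7Z: P(0) = 1; P(1) = 3; P(2) = 0 → root; P(3) = 0 → root; P(4) = 6; P(5) = 3; P(6) = 1.
P(2) = 0, so (s − 2) divides P(s); P is reducible.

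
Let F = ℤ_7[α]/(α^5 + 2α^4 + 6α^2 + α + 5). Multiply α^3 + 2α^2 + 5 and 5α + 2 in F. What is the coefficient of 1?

Multiply in ℤ_7[α]: (α^3 + 2α^2 + 5)·(5α + 2) = 5α^4 + 5α^3 + 4α^2 + 4α + 3.
Reduced: 5α^4 + 5α^3 + 4α^2 + 4α + 3.

3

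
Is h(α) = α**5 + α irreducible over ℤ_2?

Check for roots in ℤ_2: h(0) = 0 → root; h(1) = 0 → root.
h(0) = 0, so (α) divides h(α); h is reducible.

No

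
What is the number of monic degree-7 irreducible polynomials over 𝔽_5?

x^(5^7) − x is the product of all monic irreducibles of degree dividing 7; Möbius inversion gives N = (1/7) Σ μ(7/d)·5^d.
Divisors of 7: 1, 7; μ(7/d) for each: -1, 1.
Σ = − 5^1 + 5^7 = 78120.
N = 78120/7 = 11160.

11160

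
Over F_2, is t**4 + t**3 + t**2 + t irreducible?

Write g(t) = t**4 + t**3 + t**2 + t.
Check for roots in F_2: g(0) = 0 → root; g(1) = 0 → root.
g(0) = 0, so (t) divides g(t); g is reducible.

No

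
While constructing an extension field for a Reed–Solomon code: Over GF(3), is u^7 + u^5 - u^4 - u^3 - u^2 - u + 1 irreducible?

Write m(u) = u^7 + u^5 - u^4 - u^3 - u^2 - u + 1.
Check for roots in GF(3): m(0) = 1; m(1) = 2; m(2) = 2.
No roots, so no linear factors.
Monic irreducibles of degree 2 over GF(3): u^2 + 1, u^2 + u - 1, u^2 - u - 1.
None of them divide m (all give nonzero remainder).
Degree-3 irreducible divisors: test the 8 monic irreducibles of degree 3 over GF(3).
None of them divide m (all give nonzero remainder).
No irreducible factor of degree ≤ 3 exists, so m is irreducible over GF(3).

Yes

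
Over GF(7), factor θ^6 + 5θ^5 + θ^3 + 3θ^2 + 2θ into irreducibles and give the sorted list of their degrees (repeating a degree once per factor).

Write g(θ) = θ^6 + 5θ^5 + θ^3 + 3θ^2 + 2θ.
Linear factors from roots: (θ).
Complete factorization: g(θ) = (θ)·(θ^2 + θ + 3)·(θ^3 + 4θ^2 + 3).
Factor degrees with multiplicity: 1 + 2 + 3 = 6.

1, 2, 3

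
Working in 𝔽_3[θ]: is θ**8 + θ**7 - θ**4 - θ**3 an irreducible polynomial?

Write h(θ) = θ**8 + θ**7 - θ**4 - θ**3.
Check for roots in 𝔽_3: h(0) = 0 → root; h(1) = 0 → root; h(2) = 0 → root.
h(0) = 0, so (θ) divides h(θ); h is reducible.

No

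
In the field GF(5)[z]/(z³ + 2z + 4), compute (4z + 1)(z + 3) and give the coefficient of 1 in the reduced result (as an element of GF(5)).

3

Multiply in GF(5)[z]: (4z + 1)·(z + 3) = 4z² + 3z + 3.
Reduced: 4z² + 3z + 3.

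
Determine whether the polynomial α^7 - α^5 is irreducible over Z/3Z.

No

Write m(α) = α^7 - α^5.
Check for roots in Z/3Z: m(0) = 0 → root; m(1) = 0 → root; m(2) = 0 → root.
m(0) = 0, so (α) divides m(α); m is reducible.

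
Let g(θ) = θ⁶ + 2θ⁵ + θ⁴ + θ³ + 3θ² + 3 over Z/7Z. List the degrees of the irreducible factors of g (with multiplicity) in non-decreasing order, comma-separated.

6

Complete factorization: g(θ) = (θ⁶ + 2θ⁵ + θ⁴ + θ³ + 3θ² + 3).
Factor degrees with multiplicity: 6 = 6.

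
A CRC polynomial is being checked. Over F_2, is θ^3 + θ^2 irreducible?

Write P(θ) = θ^3 + θ^2.
Check for roots in F_2: P(0) = 0 → root; P(1) = 0 → root.
P(0) = 0, so (θ) divides P(θ); P is reducible.

No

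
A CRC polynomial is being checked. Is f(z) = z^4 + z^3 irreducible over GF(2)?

No

Check for roots in GF(2): f(0) = 0 → root; f(1) = 0 → root.
f(0) = 0, so (z) divides f(z); f is reducible.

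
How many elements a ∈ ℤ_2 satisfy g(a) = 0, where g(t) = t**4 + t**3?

Evaluate at each of the 2 elements of ℤ_2:
g(0) = 0 → root; g(1) = 0 → root.
Roots: {0, 1}.

2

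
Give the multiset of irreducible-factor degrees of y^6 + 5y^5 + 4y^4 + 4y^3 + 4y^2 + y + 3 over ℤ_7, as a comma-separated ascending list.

Write g(y) = y^6 + 5y^5 + 4y^4 + 4y^3 + 4y^2 + y + 3.
Complete factorization: g(y) = (y^6 + 5y^5 + 4y^4 + 4y^3 + 4y^2 + y + 3).
Factor degrees with multiplicity: 6 = 6.

6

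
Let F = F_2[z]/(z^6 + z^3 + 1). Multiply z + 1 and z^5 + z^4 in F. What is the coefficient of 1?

1

Multiply in F_2[z]: (z + 1)·(z^5 + z^4) = z^6 + z^4.
Reduce using z^6 ≡ z^3 + 1 (mod z^6 + z^3 + 1).
Reduced: z^4 + z^3 + 1.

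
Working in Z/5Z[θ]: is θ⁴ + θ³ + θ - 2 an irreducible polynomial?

Write h(θ) = θ⁴ + θ³ + θ - 2.
Check for roots in Z/5Z: h(0) = 3; h(1) = 1; h(2) = 4; h(3) = 4; h(4) = 2.
No roots, so no linear factors.
Degree-2 irreducible divisors: test the 10 monic irreducibles of degree 2 over GF(5).
None of them divide h (all give nonzero remainder).
No irreducible factor of degree ≤ 2 exists, so h is irreducible over GF(5).

Yes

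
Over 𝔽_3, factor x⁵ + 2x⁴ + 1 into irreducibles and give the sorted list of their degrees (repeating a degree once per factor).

5

Write h(x) = x⁵ + 2x⁴ + 1.
Roots in 𝔽_3: h(0) = 1; h(1) = 1; h(2) = 2.
Complete factorization: h(x) = (x⁵ + 2x⁴ + 1).
Factor degrees with multiplicity: 5 = 5.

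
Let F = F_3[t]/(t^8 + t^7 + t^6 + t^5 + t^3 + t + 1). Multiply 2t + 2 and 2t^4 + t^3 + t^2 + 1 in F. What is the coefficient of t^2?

2

Multiply in F_3[t]: (2t + 2)·(2t^4 + t^3 + t^2 + 1) = t^5 + t^3 + 2t^2 + 2t + 2.
Reduced: t^5 + t^3 + 2t^2 + 2t + 2.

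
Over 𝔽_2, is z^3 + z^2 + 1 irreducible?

Yes

Write f(z) = z^3 + z^2 + 1.
Check for roots in 𝔽_2: f(0) = 1; f(1) = 1.
No roots. A degree-3 polynomial over a field with no linear factor is irreducible.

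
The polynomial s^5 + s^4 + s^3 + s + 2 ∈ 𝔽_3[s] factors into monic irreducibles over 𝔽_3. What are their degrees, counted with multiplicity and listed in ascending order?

1, 1, 3

Write g(s) = s^5 + s^4 + s^3 + s + 2.
Roots in 𝔽_3: g(0) = 2; g(1) = 0 → root; g(2) = 0 → root.
Linear factors from roots: (s + 2), (s + 1).
Complete factorization: g(s) = (s + 1)·(s + 2)·(s^3 + s^2 + 2s + 1).
Factor degrees with multiplicity: 1 + 1 + 3 = 5.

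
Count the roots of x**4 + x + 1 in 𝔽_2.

Write P(x) = x**4 + x + 1.
Evaluate at each of the 2 elements of 𝔽_2:
P(0) = 1; P(1) = 1.
No element is a root.

0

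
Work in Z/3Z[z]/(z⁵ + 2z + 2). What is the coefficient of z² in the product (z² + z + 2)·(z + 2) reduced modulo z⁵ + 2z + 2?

Multiply in Z/3Z[z]: (z² + z + 2)·(z + 2) = z³ + z + 1.
Reduced: z³ + z + 1.

0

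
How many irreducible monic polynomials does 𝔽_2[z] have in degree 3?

2

The number of monic irreducibles of degree 3 over GF(2) is (1/3)·Σ_{d∣3} μ(3/d) 2^d.
Divisors of 3: 1, 3; μ(3/d) for each: -1, 1.
Σ = − 2^1 + 2^3 = 6.
N = 6/3 = 2.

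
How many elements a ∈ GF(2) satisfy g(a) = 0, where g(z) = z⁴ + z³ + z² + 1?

1

Evaluate at each of the 2 elements of GF(2):
g(0) = 1; g(1) = 0 → root.
Roots: {1}.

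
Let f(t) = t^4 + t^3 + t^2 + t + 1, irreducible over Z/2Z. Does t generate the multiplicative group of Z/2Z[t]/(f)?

|GF(2^4)^×| = 2^4 − 1 = 15. Prime factorization: 15 = 3·5.
f is primitive ⇔ t has order 15 in GF(2)[t]/(f), i.e. t^(15/q) ≠ 1 for each prime q | 15.
t^(5) mod f = 1
t^(3) mod f = t^3.
Since t^(5) = 1, the order of t divides 5 < 15; not primitive.

No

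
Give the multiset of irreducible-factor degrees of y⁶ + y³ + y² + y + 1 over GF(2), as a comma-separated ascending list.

2, 4

Write h(y) = y⁶ + y³ + y² + y + 1.
Roots in GF(2): h(0) = 1; h(1) = 1.
Complete factorization: h(y) = (y² + y + 1)·(y⁴ + y³ + 1).
Factor degrees with multiplicity: 2 + 4 = 6.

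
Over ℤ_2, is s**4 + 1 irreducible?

No

Write f(s) = s**4 + 1.
Check for roots in ℤ_2: f(0) = 1; f(1) = 0 → root.
f(1) = 0, so (s − 1) divides f(s); f is reducible.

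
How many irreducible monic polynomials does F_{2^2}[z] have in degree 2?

6

x^(4^2) − x is the product of all monic irreducibles of degree dividing 2; Möbius inversion gives N = (1/2) Σ μ(2/d)·4^d.
Divisors of 2: 1, 2; μ(2/d) for each: -1, 1.
Σ = − 4^1 + 4^2 = 12.
N = 12/2 = 6.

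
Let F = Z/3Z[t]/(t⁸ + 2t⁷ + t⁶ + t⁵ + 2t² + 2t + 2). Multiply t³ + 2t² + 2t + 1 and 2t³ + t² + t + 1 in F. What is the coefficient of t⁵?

Multiply in Z/3Z[t]: (t³ + 2t² + 2t + 1)·(2t³ + t² + t + 1) = 2t⁶ + 2t⁵ + t⁴ + t³ + 2t² + 1.
Reduced: 2t⁶ + 2t⁵ + t⁴ + t³ + 2t² + 1.

2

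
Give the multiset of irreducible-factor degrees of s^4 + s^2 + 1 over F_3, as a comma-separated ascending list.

Write g(s) = s^4 + s^2 + 1.
Roots in F_3: g(0) = 1; g(1) = 0 → root; g(2) = 0 → root.
Linear factors from roots: (s + 2), (s + 1).
Complete factorization: g(s) = (s + 1)^2·(s + 2)^2.
Factor degrees with multiplicity: 1 + 1 + 1 + 1 = 4.

1, 1, 1, 1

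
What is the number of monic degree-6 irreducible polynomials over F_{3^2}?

By the necklace-counting formula, N_9(6) = (1/6) Σ_{d|6} μ(6/d)·9^d.
Divisors of 6: 1, 2, 3, 6; μ(6/d) for each: 1, -1, -1, 1.
Σ = 9^1 − 9^2 − 9^3 + 9^6 = 530640.
N = 530640/6 = 88440.

88440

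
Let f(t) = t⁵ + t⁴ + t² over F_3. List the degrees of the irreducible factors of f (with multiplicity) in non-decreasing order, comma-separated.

Roots in F_3: f(0) = 0 → root; f(1) = 0 → root; f(2) = 1.
Linear factors from roots: (t), (t + 2).
Complete factorization: f(t) = (t + 2)·(t)^2·(t² + 2t + 2).
Factor degrees with multiplicity: 1 + 1 + 1 + 2 = 5.

1, 1, 1, 2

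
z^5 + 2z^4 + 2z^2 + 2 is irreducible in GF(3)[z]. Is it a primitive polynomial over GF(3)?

Write f(z) = z^5 + 2z^4 + 2z^2 + 2.
|GF(3^5)^×| = 3^5 − 1 = 242. Prime factorization: 242 = 2·11^2.
f is primitive ⇔ z has order 242 in GF(3)[z]/(f), i.e. z^(242/q) ≠ 1 for each prime q | 242.
z^(121) mod f = 1
z^(22) mod f = z^4 + z^3 + 2z^2.
Since z^(121) = 1, the order of z divides 121 < 242; not primitive.

No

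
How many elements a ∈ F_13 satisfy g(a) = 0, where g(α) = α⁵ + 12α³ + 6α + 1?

Evaluate at each of the 13 elements of F_13:
g(0) = 1; g(1) = 7; g(2) = 11; g(3) = 1; g(4) = 10; g(5) = 2; g(6) = 5; g(7) = 10; g(8) = 0 → root; g(9) = 5; g(10) = 1; g(11) = 4; g(12) = 8.
Roots: {8}.

1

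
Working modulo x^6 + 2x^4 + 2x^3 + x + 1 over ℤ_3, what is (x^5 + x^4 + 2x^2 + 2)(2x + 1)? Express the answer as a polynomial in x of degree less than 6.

Multiply in ℤ_3[x]: (x^5 + x^4 + 2x^2 + 2)·(2x + 1) = 2x^6 + x^4 + x^3 + 2x^2 + x + 2.
Reduce using x^6 ≡ x^4 + x^3 + 2x + 2 (mod x^6 + 2x^4 + 2x^3 + x + 1).
Reduced: 2x^2 + 2x.

2x^2 + 2x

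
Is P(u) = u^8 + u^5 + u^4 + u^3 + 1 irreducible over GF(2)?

Yes

Check for roots in GF(2): P(0) = 1; P(1) = 1.
No roots, so no linear factors.
Monic irreducibles of degree 2 over GF(2): u^2 + u + 1.
None of them divide P (all give nonzero remainder).
Monic irreducibles of degree 3 over GF(2): u^3 + u + 1, u^3 + u^2 + 1.
None of them divide P (all give nonzero remainder).
Monic irreducibles of degree 4 over GF(2): u^4 + u + 1, u^4 + u^3 + 1, u^4 + u^3 + u^2 + u + 1.
None of them divide P (all give nonzero remainder).
No irreducible factor of degree ≤ 4 exists, so P is irreducible over GF(2).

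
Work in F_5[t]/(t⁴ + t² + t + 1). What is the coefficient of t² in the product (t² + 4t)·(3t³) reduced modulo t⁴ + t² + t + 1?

Multiply in F_5[t]: (t² + 4t)·(3t³) = 3t⁵ + 2t⁴.
Reduce using t⁴ ≡ 4t² + 4t + 4 (mod t⁴ + t² + t + 1).
Reduced: 2t³ + 3.

0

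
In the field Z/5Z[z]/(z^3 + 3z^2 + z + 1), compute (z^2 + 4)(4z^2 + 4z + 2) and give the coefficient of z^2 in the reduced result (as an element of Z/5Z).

3

Multiply in Z/5Z[z]: (z^2 + 4)·(4z^2 + 4z + 2) = 4z^4 + 4z^3 + 3z^2 + z + 3.
Reduce using z^3 ≡ 2z^2 + 4z + 4 (mod z^3 + 3z^2 + z + 1).
Reduced: 3z^2 + 1.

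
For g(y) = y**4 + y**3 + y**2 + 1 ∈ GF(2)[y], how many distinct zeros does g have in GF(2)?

1

Evaluate at each of the 2 elements of GF(2):
g(0) = 1; g(1) = 0 → root.
Roots: {1}.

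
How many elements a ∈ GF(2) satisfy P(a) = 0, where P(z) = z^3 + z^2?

2

Evaluate at each of the 2 elements of GF(2):
P(0) = 0 → root; P(1) = 0 → root.
Roots: {0, 1}.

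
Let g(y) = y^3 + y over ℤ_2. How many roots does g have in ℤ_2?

2

Evaluate at each of the 2 elements of ℤ_2:
g(0) = 0 → root; g(1) = 0 → root.
Roots: {0, 1}.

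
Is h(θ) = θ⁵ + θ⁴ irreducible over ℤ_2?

Check for roots in ℤ_2: h(0) = 0 → root; h(1) = 0 → root.
h(0) = 0, so (θ) divides h(θ); h is reducible.

No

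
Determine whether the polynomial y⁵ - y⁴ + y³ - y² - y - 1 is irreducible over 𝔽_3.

Yes

Write P(y) = y⁵ - y⁴ + y³ - y² - y - 1.
Check for roots in 𝔽_3: P(0) = 2; P(1) = 1; P(2) = 2.
No roots, so no linear factors.
Monic irreducibles of degree 2 over GF(3): y² + 1, y² + y - 1, y² - y - 1.
None of them divide P (all give nonzero remainder).
No irreducible factor of degree ≤ 2 exists, so P is irreducible over GF(3).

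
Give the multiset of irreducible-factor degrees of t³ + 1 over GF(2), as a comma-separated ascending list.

Write f(t) = t³ + 1.
Roots in GF(2): f(0) = 1; f(1) = 0 → root.
Linear factors from roots: (t + 1).
Complete factorization: f(t) = (t + 1)·(t² + t + 1).
Factor degrees with multiplicity: 1 + 2 = 3.

1, 2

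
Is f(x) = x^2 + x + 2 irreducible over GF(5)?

Yes

Check for roots in GF(5): f(0) = 2; f(1) = 4; f(2) = 3; f(3) = 4; f(4) = 2.
No roots. A degree-2 polynomial over a field with no linear factor is irreducible.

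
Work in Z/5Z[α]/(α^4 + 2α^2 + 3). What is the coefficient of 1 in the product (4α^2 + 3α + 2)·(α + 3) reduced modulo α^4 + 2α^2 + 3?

1

Multiply in Z/5Z[α]: (4α^2 + 3α + 2)·(α + 3) = 4α^3 + α + 1.
Reduced: 4α^3 + α + 1.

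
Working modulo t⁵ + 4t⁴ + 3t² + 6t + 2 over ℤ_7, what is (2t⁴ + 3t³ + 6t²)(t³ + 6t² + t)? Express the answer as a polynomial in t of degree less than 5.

Multiply in ℤ_7[t]: (2t⁴ + 3t³ + 6t²)·(t³ + 6t² + t) = 2t⁷ + t⁶ + 5t⁵ + 4t⁴ + 6t³.
Reduce using t⁵ ≡ 3t⁴ + 4t² + t + 5 (mod t⁵ + 4t⁴ + 3t² + 6t + 2).
Reduced: 6t⁴ + t³ + 2t² + 5t + 4.

6t^4 + t^3 + 2t^2 + 5t + 4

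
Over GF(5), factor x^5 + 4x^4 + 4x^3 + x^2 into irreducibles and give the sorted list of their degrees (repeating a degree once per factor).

1, 1, 1, 1, 1

Write g(x) = x^5 + 4x^4 + 4x^3 + x^2.
Roots in GF(5): g(0) = 0 → root; g(1) = 0 → root; g(2) = 2; g(3) = 4; g(4) = 0 → root.
Linear factors from roots: (x), (x + 4), (x + 1).
Complete factorization: g(x) = (x + 1)·(x)^2·(x + 4)^2.
Factor degrees with multiplicity: 1 + 1 + 1 + 1 + 1 = 5.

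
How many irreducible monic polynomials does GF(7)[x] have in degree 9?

x^(7^9) − x is the product of all monic irreducibles of degree dividing 9; Möbius inversion gives N = (1/9) Σ μ(9/d)·7^d.
Divisors of 9: 1, 3, 9; μ(9/d) for each: 0, -1, 1.
Σ = − 7^3 + 7^9 = 40353264.
N = 40353264/9 = 4483696.

4483696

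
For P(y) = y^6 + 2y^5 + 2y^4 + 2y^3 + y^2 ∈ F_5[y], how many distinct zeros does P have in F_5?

Evaluate at each of the 5 elements of F_5:
P(0) = 0 → root; P(1) = 3; P(2) = 0 → root; P(3) = 0 → root; P(4) = 0 → root.
Roots: {0, 2, 3, 4}.

4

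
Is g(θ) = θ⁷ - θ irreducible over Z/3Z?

Check for roots in Z/3Z: g(0) = 0 → root; g(1) = 0 → root; g(2) = 0 → root.
g(0) = 0, so (θ) divides g(θ); g is reducible.

No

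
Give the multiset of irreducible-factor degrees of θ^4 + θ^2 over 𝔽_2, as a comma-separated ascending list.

Write h(θ) = θ^4 + θ^2.
Roots in 𝔽_2: h(0) = 0 → root; h(1) = 0 → root.
Linear factors from roots: (θ), (θ + 1).
Complete factorization: h(θ) = (θ)^2·(θ + 1)^2.
Factor degrees with multiplicity: 1 + 1 + 1 + 1 = 4.

1, 1, 1, 1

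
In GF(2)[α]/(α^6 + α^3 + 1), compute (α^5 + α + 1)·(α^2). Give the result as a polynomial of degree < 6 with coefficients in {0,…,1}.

α^4 + α^3 + α^2 + α

Multiply in GF(2)[α]: (α^5 + α + 1)·(α^2) = α^7 + α^3 + α^2.
Reduce using α^6 ≡ α^3 + 1 (mod α^6 + α^3 + 1).
Reduced: α^4 + α^3 + α^2 + α.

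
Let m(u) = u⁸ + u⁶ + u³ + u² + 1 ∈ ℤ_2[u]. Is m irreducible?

Check for roots in ℤ_2: m(0) = 1; m(1) = 1.
No roots, so no linear factors.
Monic irreducibles of degree 2 over GF(2): u² + u + 1.
None of them divide m (all give nonzero remainder).
Monic irreducibles of degree 3 over GF(2): u³ + u + 1, u³ + u² + 1.
None of them divide m (all give nonzero remainder).
Monic irreducibles of degree 4 over GF(2): u⁴ + u + 1, u⁴ + u³ + 1, u⁴ + u³ + u² + u + 1.
None of them divide m (all give nonzero remainder).
No irreducible factor of degree ≤ 4 exists, so m is irreducible over GF(2).

Yes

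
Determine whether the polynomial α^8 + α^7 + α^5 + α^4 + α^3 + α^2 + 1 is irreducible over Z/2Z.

Write h(α) = α^8 + α^7 + α^5 + α^4 + α^3 + α^2 + 1.
Check for roots in Z/2Z: h(0) = 1; h(1) = 1.
No roots, so no linear factors.
Monic irreducibles of degree 2 over GF(2): α^2 + α + 1.
None of them divide h (all give nonzero remainder).
Monic irreducibles of degree 3 over GF(2): α^3 + α + 1, α^3 + α^2 + 1.
None of them divide h (all give nonzero remainder).
Monic irreducibles of degree 4 over GF(2): α^4 + α + 1, α^4 + α^3 + 1, α^4 + α^3 + α^2 + α + 1.
None of them divide h (all give nonzero remainder).
No irreducible factor of degree ≤ 4 exists, so h is irreducible over GF(2).

Yes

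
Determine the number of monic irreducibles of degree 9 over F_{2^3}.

14913024

The number of monic irreducibles of degree 9 over GF(8) is (1/9)·Σ_{d∣9} μ(9/d) 8^d.
Divisors of 9: 1, 3, 9; μ(9/d) for each: 0, -1, 1.
Σ = − 8^3 + 8^9 = 134217216.
N = 134217216/9 = 14913024.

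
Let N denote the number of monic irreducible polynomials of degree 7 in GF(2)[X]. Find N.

The number of monic irreducibles of degree 7 over GF(2) is (1/7)·Σ_{d∣7} μ(7/d) 2^d.
Divisors of 7: 1, 7; μ(7/d) for each: -1, 1.
Σ = − 2^1 + 2^7 = 126.
N = 126/7 = 18.

18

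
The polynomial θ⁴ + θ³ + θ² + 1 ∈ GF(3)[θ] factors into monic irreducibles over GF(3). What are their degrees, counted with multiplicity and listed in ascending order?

4

Write g(θ) = θ⁴ + θ³ + θ² + 1.
Roots in GF(3): g(0) = 1; g(1) = 1; g(2) = 2.
Complete factorization: g(θ) = (θ⁴ + θ³ + θ² + 1).
Factor degrees with multiplicity: 4 = 4.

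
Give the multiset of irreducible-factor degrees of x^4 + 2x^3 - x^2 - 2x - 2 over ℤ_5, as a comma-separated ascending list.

4

Write f(x) = x^4 + 2x^3 - x^2 - 2x - 2.
Roots in ℤ_5: f(0) = 3; f(1) = 3; f(2) = 2; f(3) = 3; f(4) = 3.
Complete factorization: f(x) = (x^4 + 2x^3 - x^2 - 2x - 2).
Factor degrees with multiplicity: 4 = 4.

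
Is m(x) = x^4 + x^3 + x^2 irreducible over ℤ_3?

No

Check for roots in ℤ_3: m(0) = 0 → root; m(1) = 0 → root; m(2) = 1.
m(0) = 0, so (x) divides m(x); m is reducible.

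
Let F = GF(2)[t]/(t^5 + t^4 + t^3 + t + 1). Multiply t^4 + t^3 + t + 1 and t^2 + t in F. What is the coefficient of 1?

1

Multiply in GF(2)[t]: (t^4 + t^3 + t + 1)·(t^2 + t) = t^6 + t^4 + t^3 + t.
Reduce using t^5 ≡ t^4 + t^3 + t + 1 (mod t^5 + t^4 + t^3 + t + 1).
Reduced: t^4 + t^2 + t + 1.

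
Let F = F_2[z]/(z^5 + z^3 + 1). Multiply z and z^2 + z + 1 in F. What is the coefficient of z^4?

Multiply in F_2[z]: (z)·(z^2 + z + 1) = z^3 + z^2 + z.
Reduced: z^3 + z^2 + z.

0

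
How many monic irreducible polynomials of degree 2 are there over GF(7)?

The number of monic irreducibles of degree 2 over GF(7) is (1/2)·Σ_{d∣2} μ(2/d) 7^d.
Divisors of 2: 1, 2; μ(2/d) for each: -1, 1.
Σ = − 7^1 + 7^2 = 42.
N = 42/2 = 21.

21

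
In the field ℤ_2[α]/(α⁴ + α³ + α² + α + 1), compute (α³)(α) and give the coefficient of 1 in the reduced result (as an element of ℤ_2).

1

Multiply in ℤ_2[α]: (α³)·(α) = α⁴.
Reduce using α⁴ ≡ α³ + α² + α + 1 (mod α⁴ + α³ + α² + α + 1).
Reduced: α³ + α² + α + 1.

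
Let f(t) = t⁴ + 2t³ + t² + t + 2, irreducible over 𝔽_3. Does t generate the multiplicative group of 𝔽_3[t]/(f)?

|GF(3^4)^×| = 3^4 − 1 = 80. Prime factorization: 80 = 2^4·5.
f is primitive ⇔ t has order 80 in GF(3)[t]/(f), i.e. t^(80/q) ≠ 1 for each prime q | 80.
t^(40) mod f = 2.
t^(16) mod f = t³ + 1.
None equal 1, so t has full order 80; f is primitive.

Yes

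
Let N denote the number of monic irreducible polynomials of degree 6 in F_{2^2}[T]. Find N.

By the necklace-counting formula, N_4(6) = (1/6) Σ_{d|6} μ(6/d)·4^d.
Divisors of 6: 1, 2, 3, 6; μ(6/d) for each: 1, -1, -1, 1.
Σ = 4^1 − 4^2 − 4^3 + 4^6 = 4020.
N = 4020/6 = 670.

670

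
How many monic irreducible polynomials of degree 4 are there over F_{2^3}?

1008

x^(8^4) − x is the product of all monic irreducibles of degree dividing 4; Möbius inversion gives N = (1/4) Σ μ(4/d)·8^d.
Divisors of 4: 1, 2, 4; μ(4/d) for each: 0, -1, 1.
Σ = − 8^2 + 8^4 = 4032.
N = 4032/4 = 1008.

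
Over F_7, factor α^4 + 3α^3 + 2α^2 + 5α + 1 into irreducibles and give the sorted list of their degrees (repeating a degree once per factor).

1, 3

Write g(α) = α^4 + 3α^3 + 2α^2 + 5α + 1.
Linear factors from roots: (α + 4).
Complete factorization: g(α) = (α + 4)·(α^3 + 6α^2 + 6α + 2).
Factor degrees with multiplicity: 1 + 3 = 4.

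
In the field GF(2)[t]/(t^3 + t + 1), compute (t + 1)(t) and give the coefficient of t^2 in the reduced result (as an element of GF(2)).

Multiply in GF(2)[t]: (t + 1)·(t) = t^2 + t.
Reduced: t^2 + t.

1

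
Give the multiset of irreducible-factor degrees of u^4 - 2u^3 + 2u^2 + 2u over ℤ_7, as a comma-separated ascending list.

1, 1, 2

Write h(u) = u^4 - 2u^3 + 2u^2 + 2u.
Linear factors from roots: (u), (u + 3).
Complete factorization: h(u) = (u)·(u + 3)·(u^2 + 2u + 3).
Factor degrees with multiplicity: 1 + 1 + 2 = 4.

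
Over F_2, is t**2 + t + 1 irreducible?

Yes

Write g(t) = t**2 + t + 1.
Check for roots in F_2: g(0) = 1; g(1) = 1.
No roots. A degree-2 polynomial over a field with no linear factor is irreducible.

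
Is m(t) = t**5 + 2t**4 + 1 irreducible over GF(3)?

Check for roots in GF(3): m(0) = 1; m(1) = 1; m(2) = 2.
No roots, so no linear factors.
Monic irreducibles of degree 2 over GF(3): t**2 + 1, t**2 + t + 2, t**2 + 2t + 2.
None of them divide m (all give nonzero remainder).
No irreducible factor of degree ≤ 2 exists, so m is irreducible over GF(3).

Yes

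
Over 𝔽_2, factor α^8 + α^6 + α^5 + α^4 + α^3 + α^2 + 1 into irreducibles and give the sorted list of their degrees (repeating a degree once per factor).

Write g(α) = α^8 + α^6 + α^5 + α^4 + α^3 + α^2 + 1.
Roots in 𝔽_2: g(0) = 1; g(1) = 1.
Complete factorization: g(α) = (α^2 + α + 1)·(α^3 + α + 1)·(α^3 + α^2 + 1).
Factor degrees with multiplicity: 2 + 3 + 3 = 8.

2, 3, 3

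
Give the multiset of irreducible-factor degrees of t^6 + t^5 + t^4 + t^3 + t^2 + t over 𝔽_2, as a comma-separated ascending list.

1, 1, 2, 2

Write g(t) = t^6 + t^5 + t^4 + t^3 + t^2 + t.
Roots in 𝔽_2: g(0) = 0 → root; g(1) = 0 → root.
Linear factors from roots: (t), (t + 1).
Complete factorization: g(t) = (t)·(t + 1)·(t^2 + t + 1)^2.
Factor degrees with multiplicity: 1 + 1 + 2 + 2 = 6.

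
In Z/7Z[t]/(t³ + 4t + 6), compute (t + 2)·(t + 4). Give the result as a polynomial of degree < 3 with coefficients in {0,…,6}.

t^2 + 6t + 1

Multiply in Z/7Z[t]: (t + 2)·(t + 4) = t² + 6t + 1.
Reduced: t² + 6t + 1.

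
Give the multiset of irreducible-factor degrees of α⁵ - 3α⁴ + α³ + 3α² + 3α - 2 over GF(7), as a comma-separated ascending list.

Write g(α) = α⁵ - 3α⁴ + α³ + 3α² + 3α - 2.
Linear factors from roots: (α + 3), (α + 2), (α + 1).
Complete factorization: g(α) = (α + 1)·(α + 2)·(α + 3)·(α² - 2α + 2).
Factor degrees with multiplicity: 1 + 1 + 1 + 2 = 5.

1, 1, 1, 2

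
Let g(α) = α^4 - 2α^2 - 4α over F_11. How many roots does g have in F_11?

Evaluate at each of the 11 elements of F_11:
g(0) = 0 → root; g(1) = 6; g(2) = 0 → root; g(3) = 7; g(4) = 10; g(5) = 5; g(6) = 1; g(7) = 9; g(8) = 9; g(9) = 5; g(10) = 3.
Roots: {0, 2}.

2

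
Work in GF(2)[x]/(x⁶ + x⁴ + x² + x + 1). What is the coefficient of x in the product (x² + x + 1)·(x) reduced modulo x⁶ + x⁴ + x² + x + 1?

Multiply in GF(2)[x]: (x² + x + 1)·(x) = x³ + x² + x.
Reduced: x³ + x² + x.

1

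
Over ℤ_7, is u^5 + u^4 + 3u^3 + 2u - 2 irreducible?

No

Write h(u) = u^5 + u^4 + 3u^3 + 2u - 2.
Check for roots in ℤ_7: h(0) = 5; h(1) = 5; h(2) = 4; h(3) = 3; h(4) = 1; h(5) = 3; h(6) = 0 → root.
h(6) = 0, so (u − 6) divides h(u); h is reducible.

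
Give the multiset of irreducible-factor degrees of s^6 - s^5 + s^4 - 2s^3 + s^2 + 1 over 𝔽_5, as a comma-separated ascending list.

Write f(s) = s^6 - s^5 + s^4 - 2s^3 + s^2 + 1.
Roots in 𝔽_5: f(0) = 1; f(1) = 1; f(2) = 2; f(3) = 3; f(4) = 2.
Complete factorization: f(s) = (s^2 + 2)·(s^2 + s + 2)·(s^2 - 2s - 1).
Factor degrees with multiplicity: 2 + 2 + 2 = 6.

2, 2, 2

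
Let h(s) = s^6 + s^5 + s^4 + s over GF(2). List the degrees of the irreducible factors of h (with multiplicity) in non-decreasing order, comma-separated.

Roots in GF(2): h(0) = 0 → root; h(1) = 0 → root.
Linear factors from roots: (s), (s + 1).
Complete factorization: h(s) = (s)·(s + 1)^2·(s^3 + s^2 + 1).
Factor degrees with multiplicity: 1 + 1 + 1 + 3 = 6.

1, 1, 1, 3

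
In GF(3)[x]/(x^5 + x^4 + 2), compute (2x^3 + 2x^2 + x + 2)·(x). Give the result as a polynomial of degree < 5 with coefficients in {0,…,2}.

Multiply in GF(3)[x]: (2x^3 + 2x^2 + x + 2)·(x) = 2x^4 + 2x^3 + x^2 + 2x.
Reduced: 2x^4 + 2x^3 + x^2 + 2x.

2x^4 + 2x^3 + x^2 + 2x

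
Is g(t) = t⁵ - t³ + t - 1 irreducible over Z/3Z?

No

Check for roots in Z/3Z: g(0) = 2; g(1) = 0 → root; g(2) = 1.
g(1) = 0, so (t − 1) divides g(t); g is reducible.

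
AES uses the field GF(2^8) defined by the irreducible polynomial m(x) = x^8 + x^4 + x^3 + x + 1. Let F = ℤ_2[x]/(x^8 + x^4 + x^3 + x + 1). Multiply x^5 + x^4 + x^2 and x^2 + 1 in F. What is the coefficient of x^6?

1

Multiply in ℤ_2[x]: (x^5 + x^4 + x^2)·(x^2 + 1) = x^7 + x^6 + x^5 + x^2.
Reduced: x^7 + x^6 + x^5 + x^2.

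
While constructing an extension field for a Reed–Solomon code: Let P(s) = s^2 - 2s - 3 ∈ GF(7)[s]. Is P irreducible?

Check for roots in GF(7): P(0) = 4; P(1) = 3; P(2) = 4; P(3) = 0 → root; P(4) = 5; P(5) = 5; P(6) = 0 → root.
P(3) = 0, so (s − 3) divides P(s); P is reducible.

No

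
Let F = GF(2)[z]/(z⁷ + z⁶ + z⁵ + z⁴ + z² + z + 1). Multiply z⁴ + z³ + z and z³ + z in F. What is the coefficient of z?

1

Multiply in GF(2)[z]: (z⁴ + z³ + z)·(z³ + z) = z⁷ + z⁶ + z⁵ + z².
Reduce using z⁷ ≡ z⁶ + z⁵ + z⁴ + z² + z + 1 (mod z⁷ + z⁶ + z⁵ + z⁴ + z² + z + 1).
Reduced: z⁴ + z + 1.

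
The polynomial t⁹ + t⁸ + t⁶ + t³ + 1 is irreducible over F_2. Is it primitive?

Write f(t) = t⁹ + t⁸ + t⁶ + t³ + 1.
|GF(2^9)^×| = 2^9 − 1 = 511. Prime factorization: 511 = 7·73.
f is primitive ⇔ t has order 511 in GF(2)[t]/(f), i.e. t^(511/q) ≠ 1 for each prime q | 511.
t^(73) mod f = 1
t^(7) mod f = t⁷.
Since t^(73) = 1, the order of t divides 73 < 511; not primitive.

No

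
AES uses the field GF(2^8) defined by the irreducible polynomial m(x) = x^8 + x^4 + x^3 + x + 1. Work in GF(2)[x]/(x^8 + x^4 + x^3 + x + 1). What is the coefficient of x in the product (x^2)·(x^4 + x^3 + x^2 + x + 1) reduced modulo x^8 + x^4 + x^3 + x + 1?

0

Multiply in GF(2)[x]: (x^2)·(x^4 + x^3 + x^2 + x + 1) = x^6 + x^5 + x^4 + x^3 + x^2.
Reduced: x^6 + x^5 + x^4 + x^3 + x^2.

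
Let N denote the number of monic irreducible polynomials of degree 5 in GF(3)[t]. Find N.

48

By the necklace-counting formula, N_3(5) = (1/5) Σ_{d|5} μ(5/d)·3^d.
Divisors of 5: 1, 5; μ(5/d) for each: -1, 1.
Σ = − 3^1 + 3^5 = 240.
N = 240/5 = 48.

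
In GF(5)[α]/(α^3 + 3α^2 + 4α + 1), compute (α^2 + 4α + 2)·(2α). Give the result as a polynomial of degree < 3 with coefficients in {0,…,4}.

Multiply in GF(5)[α]: (α^2 + 4α + 2)·(2α) = 2α^3 + 3α^2 + 4α.
Reduce using α^3 ≡ 2α^2 + α + 4 (mod α^3 + 3α^2 + 4α + 1).
Reduced: 2α^2 + α + 3.

2α^2 + α + 3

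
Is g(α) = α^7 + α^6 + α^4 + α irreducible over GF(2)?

No

Check for roots in GF(2): g(0) = 0 → root; g(1) = 0 → root.
g(0) = 0, so (α) divides g(α); g is reducible.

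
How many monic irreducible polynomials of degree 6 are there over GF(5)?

x^(5^6) − x is the product of all monic irreducibles of degree dividing 6; Möbius inversion gives N = (1/6) Σ μ(6/d)·5^d.
Divisors of 6: 1, 2, 3, 6; μ(6/d) for each: 1, -1, -1, 1.
Σ = 5^1 − 5^2 − 5^3 + 5^6 = 15480.
N = 15480/6 = 2580.

2580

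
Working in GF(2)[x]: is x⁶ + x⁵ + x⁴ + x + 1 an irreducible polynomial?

Yes

Write m(x) = x⁶ + x⁵ + x⁴ + x + 1.
Check for roots in GF(2): m(0) = 1; m(1) = 1.
No roots, so no linear factors.
Monic irreducibles of degree 2 over GF(2): x² + x + 1.
None of them divide m (all give nonzero remainder).
Monic irreducibles of degree 3 over GF(2): x³ + x + 1, x³ + x² + 1.
None of them divide m (all give nonzero remainder).
No irreducible factor of degree ≤ 3 exists, so m is irreducible over GF(2).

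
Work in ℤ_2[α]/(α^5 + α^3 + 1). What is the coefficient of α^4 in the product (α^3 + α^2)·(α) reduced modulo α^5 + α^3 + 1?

1

Multiply in ℤ_2[α]: (α^3 + α^2)·(α) = α^4 + α^3.
Reduced: α^4 + α^3.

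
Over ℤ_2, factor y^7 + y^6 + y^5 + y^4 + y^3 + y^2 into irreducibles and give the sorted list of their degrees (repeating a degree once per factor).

Write g(y) = y^7 + y^6 + y^5 + y^4 + y^3 + y^2.
Roots in ℤ_2: g(0) = 0 → root; g(1) = 0 → root.
Linear factors from roots: (y), (y + 1).
Complete factorization: g(y) = (y + 1)·(y)^2·(y^2 + y + 1)^2.
Factor degrees with multiplicity: 1 + 1 + 1 + 2 + 2 = 7.

1, 1, 1, 2, 2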